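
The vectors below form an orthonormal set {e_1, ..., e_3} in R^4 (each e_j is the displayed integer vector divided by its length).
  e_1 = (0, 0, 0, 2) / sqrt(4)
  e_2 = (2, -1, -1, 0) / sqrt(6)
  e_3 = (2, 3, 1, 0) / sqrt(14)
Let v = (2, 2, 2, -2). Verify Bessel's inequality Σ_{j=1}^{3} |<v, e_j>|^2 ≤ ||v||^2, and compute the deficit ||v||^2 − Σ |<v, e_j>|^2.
Σ |<v, e_j>|^2 = 100/7; ||v||^2 = 16; deficit = 12/7

Write each e_j = u_j / sqrt(<u_j, u_j>) where u_j is the displayed integer vector. Then <v, e_j> = <v, u_j> / sqrt(<u_j, u_j>), so |<v, e_j>|^2 = <v, u_j>^2 / <u_j, u_j>.
Coefficients: <v, e_1> = -4/sqrt(4), <v, e_2> = 0/sqrt(6), <v, e_3> = 12/sqrt(14).
Square and sum: Σ |<v, e_j>|^2 = 100/7.
Compute ||v||^2 = v·v = 16.
Deficit = 16 − 100/7 = 12/7 ≥ 0, confirming Bessel's inequality. (The deficit equals ||v − Σ <v,e_j> e_j||^2, the squared distance from v to span{e_j}.)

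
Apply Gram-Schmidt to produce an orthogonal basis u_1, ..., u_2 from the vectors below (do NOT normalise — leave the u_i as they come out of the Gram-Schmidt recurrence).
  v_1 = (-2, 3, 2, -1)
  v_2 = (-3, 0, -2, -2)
Orthogonal basis:
  u_1 = (-2, 3, 2, -1)
  u_2 = (-23/9, -2/3, -22/9, -16/9)

Apply the Gram-Schmidt recurrence
  u_1 = v_1
  u_i = v_i − Σ_{j<i} ((v_i · u_j) / (u_j · u_j)) · u_j.

Step by step this gives:
  u_1 = (-2, 3, 2, -1)
  u_2 = (-23/9, -2/3, -22/9, -16/9)

Orthogonality check:
  u_2 · u_1 = 0 (should be 0)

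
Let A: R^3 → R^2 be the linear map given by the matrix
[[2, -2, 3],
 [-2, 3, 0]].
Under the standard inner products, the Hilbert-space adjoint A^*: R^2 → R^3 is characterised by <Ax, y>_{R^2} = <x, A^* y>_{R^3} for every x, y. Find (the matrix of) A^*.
A^* = A^T =
[[2, -2],
 [-2, 3],
 [3, 0]]

For real matrices with standard dot products, the defining identity <Ax, y> = <x, A^* y> gives (Ax)^T y = x^T (A^*) y, i.e. x^T A^T y = x^T (A^*) y. Since this holds for all x, y, we must have A^* = A^T. Therefore
A^* =
[[2, -2],
 [-2, 3],
 [3, 0]].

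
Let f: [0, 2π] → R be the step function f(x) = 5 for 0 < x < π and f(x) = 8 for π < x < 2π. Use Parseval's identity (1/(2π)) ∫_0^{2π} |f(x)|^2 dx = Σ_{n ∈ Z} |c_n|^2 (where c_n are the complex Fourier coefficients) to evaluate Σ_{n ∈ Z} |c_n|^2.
Σ |c_n|^2 = 89/2

Parseval equates the L^2 energy of f (normalised by 1/(2π)) with the ℓ^2 sum of its Fourier coefficients: (1/(2π)) ∫_0^{2π} |f|^2 = Σ |c_n|^2.
Compute the left side: (1/(2π)) [∫_0^π 5^2 dx + ∫_π^{2π} 8^2 dx] = (1/(2π)) · (25π + 64π) = (25 + 64)/2 = 89/2.
So Σ_{n ∈ Z} |c_n|^2 = 89/2.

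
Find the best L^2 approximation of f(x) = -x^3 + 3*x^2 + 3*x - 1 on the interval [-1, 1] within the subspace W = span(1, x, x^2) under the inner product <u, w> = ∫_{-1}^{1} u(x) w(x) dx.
g(x) = 3*x^2 + 12*x/5 - 1

The best approximation g ∈ W is the orthogonal projection of f onto W. Writing g = a_0 + a_1 x + a_2 x^2, the coefficients solve the normal equations G · a = b where
  G_{ij} = <φ_i, φ_j> and b_i = <f, φ_i>, with φ_0 = 1, φ_1 = x, φ_2 = x^2.
G =
  [2, 0, 2/3]
  [0, 2/3, 0]
  [2/3, 0, 2/5],
b = (0, 8/5, 8/15).
Solving gives a_0 = -1, a_1 = 12/5, a_2 = 3, so
  g(x) = 3*x^2 + 12*x/5 - 1.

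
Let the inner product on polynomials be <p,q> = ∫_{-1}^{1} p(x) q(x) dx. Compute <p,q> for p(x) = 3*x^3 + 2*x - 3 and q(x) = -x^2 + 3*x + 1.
<p,q> = 18/5

Expand the product: p(x)·q(x) = -3*x^5 + 9*x^4 + x^3 + 9*x^2 - 7*x - 3.
∫_{-1}^{1} of each monomial x^k gives [2/(k+1) if k even, 0 if k odd]. Integrating term-by-term (or equivalently evaluating the antiderivative F(x) = -x^6/2 + 9*x^5/5 + x^4/4 + 3*x^3 - 7*x^2/2 - 3*x at the endpoints):
  F(1) − F(−1) = -39/20 − (-111/20) = 18/5.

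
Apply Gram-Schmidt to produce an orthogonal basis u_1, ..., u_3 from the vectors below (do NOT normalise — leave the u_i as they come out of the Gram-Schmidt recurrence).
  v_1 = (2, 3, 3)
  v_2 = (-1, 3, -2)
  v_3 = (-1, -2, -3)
Orthogonal basis:
  u_1 = (2, 3, 3)
  u_2 = (-12/11, 63/22, -47/22)
  u_3 = (210/307, -14/307, -126/307)

Apply the Gram-Schmidt recurrence
  u_1 = v_1
  u_i = v_i − Σ_{j<i} ((v_i · u_j) / (u_j · u_j)) · u_j.

Step by step this gives:
  u_1 = (2, 3, 3)
  u_2 = (-12/11, 63/22, -47/22)
  u_3 = (210/307, -14/307, -126/307)

Orthogonality check:
  u_2 · u_1 = 0 (should be 0)
  u_3 · u_1 = 0 (should be 0)
  u_3 · u_2 = 0 (should be 0)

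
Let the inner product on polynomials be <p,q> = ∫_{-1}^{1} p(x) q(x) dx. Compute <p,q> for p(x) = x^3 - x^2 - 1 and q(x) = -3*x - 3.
<p,q> = 34/5

Expand the product: p(x)·q(x) = -3*x^4 + 3*x^2 + 3*x + 3.
∫_{-1}^{1} of each monomial x^k gives [2/(k+1) if k even, 0 if k odd]. Integrating term-by-term (or equivalently evaluating the antiderivative F(x) = -3*x^5/5 + x^3 + 3*x^2/2 + 3*x at the endpoints):
  F(1) − F(−1) = 49/10 − (-19/10) = 34/5.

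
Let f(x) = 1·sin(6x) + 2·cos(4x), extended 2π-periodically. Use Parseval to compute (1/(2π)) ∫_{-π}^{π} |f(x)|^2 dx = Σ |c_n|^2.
Σ |c_n|^2 = 5/2

Expand |f|^2 and use orthogonality of {sin(nx), cos(mx)} on [-π, π]:
  ∫_{-π}^{π} sin(nx)^2 dx = π, ∫ cos(mx)^2 dx = π, and cross terms integrate to 0.
So ∫_{-π}^{π} f(x)^2 dx = 1^2 · π + 2^2 · π = (1 + 4)π.
Divide by 2π: (1 + 4)/2 = 5/2.
By Parseval, this equals Σ |c_n|^2.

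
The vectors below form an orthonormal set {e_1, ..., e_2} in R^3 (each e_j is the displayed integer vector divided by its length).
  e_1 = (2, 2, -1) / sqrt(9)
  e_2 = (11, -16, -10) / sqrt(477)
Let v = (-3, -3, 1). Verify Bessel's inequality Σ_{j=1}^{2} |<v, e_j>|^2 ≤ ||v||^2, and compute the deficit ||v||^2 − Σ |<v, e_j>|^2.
Σ |<v, e_j>|^2 = 998/53; ||v||^2 = 19; deficit = 9/53

Write each e_j = u_j / sqrt(<u_j, u_j>) where u_j is the displayed integer vector. Then <v, e_j> = <v, u_j> / sqrt(<u_j, u_j>), so |<v, e_j>|^2 = <v, u_j>^2 / <u_j, u_j>.
Coefficients: <v, e_1> = -13/sqrt(9), <v, e_2> = 5/sqrt(477).
Square and sum: Σ |<v, e_j>|^2 = 998/53.
Compute ||v||^2 = v·v = 19.
Deficit = 19 − 998/53 = 9/53 ≥ 0, confirming Bessel's inequality. (The deficit equals ||v − Σ <v,e_j> e_j||^2, the squared distance from v to span{e_j}.)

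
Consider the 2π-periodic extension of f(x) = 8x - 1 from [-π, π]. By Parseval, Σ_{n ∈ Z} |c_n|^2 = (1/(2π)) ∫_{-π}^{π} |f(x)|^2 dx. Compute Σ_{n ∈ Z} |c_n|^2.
Σ |c_n|^2 = 64π^2/3 + 1

Expand and integrate term by term over [-π, π]:
  ∫ (8x)^2 dx = 64·(2π^3/3); ∫ 2·8·(-1)·x dx = 0 (odd integrand); ∫ (-1)^2 dx = 1·2π.
So (1/(2π)) ∫_{-π}^{π} (8x - 1)^2 dx = 64π^2/3 + 1 = 64π^2/3 + 1.
Parseval ⇒ Σ |c_n|^2 = 64π^2/3 + 1.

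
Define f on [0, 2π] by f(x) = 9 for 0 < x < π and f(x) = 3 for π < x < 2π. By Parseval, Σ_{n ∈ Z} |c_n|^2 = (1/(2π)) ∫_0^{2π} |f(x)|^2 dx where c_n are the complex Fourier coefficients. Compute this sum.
Σ |c_n|^2 = 45

Parseval equates the L^2 energy of f (normalised by 1/(2π)) with the ℓ^2 sum of its Fourier coefficients: (1/(2π)) ∫_0^{2π} |f|^2 = Σ |c_n|^2.
Compute the left side: (1/(2π)) [∫_0^π 9^2 dx + ∫_π^{2π} 3^2 dx] = (1/(2π)) · (81π + 9π) = (81 + 9)/2 = 45.
So Σ_{n ∈ Z} |c_n|^2 = 45.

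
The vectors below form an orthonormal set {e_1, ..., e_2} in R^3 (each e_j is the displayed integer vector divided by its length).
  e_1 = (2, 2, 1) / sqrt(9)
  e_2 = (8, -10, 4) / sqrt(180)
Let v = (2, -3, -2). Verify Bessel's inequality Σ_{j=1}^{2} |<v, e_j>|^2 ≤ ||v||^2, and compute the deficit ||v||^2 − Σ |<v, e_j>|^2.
Σ |<v, e_j>|^2 = 49/5; ||v||^2 = 17; deficit = 36/5

Write each e_j = u_j / sqrt(<u_j, u_j>) where u_j is the displayed integer vector. Then <v, e_j> = <v, u_j> / sqrt(<u_j, u_j>), so |<v, e_j>|^2 = <v, u_j>^2 / <u_j, u_j>.
Coefficients: <v, e_1> = -4/sqrt(9), <v, e_2> = 38/sqrt(180).
Square and sum: Σ |<v, e_j>|^2 = 49/5.
Compute ||v||^2 = v·v = 17.
Deficit = 17 − 49/5 = 36/5 ≥ 0, confirming Bessel's inequality. (The deficit equals ||v − Σ <v,e_j> e_j||^2, the squared distance from v to span{e_j}.)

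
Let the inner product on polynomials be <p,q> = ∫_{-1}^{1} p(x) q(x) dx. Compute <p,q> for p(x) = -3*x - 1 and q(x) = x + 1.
<p,q> = -4

Expand the product: p(x)·q(x) = -3*x^2 - 4*x - 1.
∫_{-1}^{1} of each monomial x^k gives [2/(k+1) if k even, 0 if k odd]. Integrating term-by-term (or equivalently evaluating the antiderivative F(x) = -x^3 - 2*x^2 - x at the endpoints):
  F(1) − F(−1) = -4 − (0) = -4.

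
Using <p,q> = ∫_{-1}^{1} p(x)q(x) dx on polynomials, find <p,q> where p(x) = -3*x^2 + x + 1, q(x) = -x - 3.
<p,q> = -2/3

Expand the product: p(x)·q(x) = 3*x^3 + 8*x^2 - 4*x - 3.
∫_{-1}^{1} of each monomial x^k gives [2/(k+1) if k even, 0 if k odd]. Integrating term-by-term (or equivalently evaluating the antiderivative F(x) = 3*x^4/4 + 8*x^3/3 - 2*x^2 - 3*x at the endpoints):
  F(1) − F(−1) = -19/12 − (-11/12) = -2/3.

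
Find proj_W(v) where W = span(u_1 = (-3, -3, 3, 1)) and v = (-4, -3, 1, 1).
proj_W(v) = (-75/28, -75/28, 75/28, 25/28)

Set up U = [u_1 | ... | u_1] ∈ R^(4×1). The projector onto W = col(U) is P = U (U^T U)^(-1) U^T.
Compute U^T U =
  [28],
and U^T v = (25).
Solve U^T U · c = U^T v for the coefficients: c = (25/28). The projection is proj_W(v) = U c.
Check: (v - proj_W(v)) · u_1 = 0  (should be 0).
Result: proj_W(v) = (-75/28, -75/28, 75/28, 25/28).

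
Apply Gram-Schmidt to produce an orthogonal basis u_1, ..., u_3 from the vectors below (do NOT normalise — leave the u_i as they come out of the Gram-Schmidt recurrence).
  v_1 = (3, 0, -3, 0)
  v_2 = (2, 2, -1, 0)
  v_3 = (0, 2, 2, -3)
Orthogonal basis:
  u_1 = (3, 0, -3, 0)
  u_2 = (1/2, 2, 1/2, 0)
  u_3 = (4/9, -2/9, 4/9, -3)

Apply the Gram-Schmidt recurrence
  u_1 = v_1
  u_i = v_i − Σ_{j<i} ((v_i · u_j) / (u_j · u_j)) · u_j.

Step by step this gives:
  u_1 = (3, 0, -3, 0)
  u_2 = (1/2, 2, 1/2, 0)
  u_3 = (4/9, -2/9, 4/9, -3)

Orthogonality check:
  u_2 · u_1 = 0 (should be 0)
  u_3 · u_1 = 0 (should be 0)
  u_3 · u_2 = 0 (should be 0)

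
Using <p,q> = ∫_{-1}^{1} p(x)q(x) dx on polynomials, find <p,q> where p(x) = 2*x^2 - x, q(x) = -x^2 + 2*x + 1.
<p,q> = -4/5

Expand the product: p(x)·q(x) = -2*x^4 + 5*x^3 - x.
∫_{-1}^{1} of each monomial x^k gives [2/(k+1) if k even, 0 if k odd]. Integrating term-by-term (or equivalently evaluating the antiderivative F(x) = -2*x^5/5 + 5*x^4/4 - x^2/2 at the endpoints):
  F(1) − F(−1) = 7/20 − (23/20) = -4/5.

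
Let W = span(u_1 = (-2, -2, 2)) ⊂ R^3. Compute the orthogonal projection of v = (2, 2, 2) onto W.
proj_W(v) = (2/3, 2/3, -2/3)

Set up U = [u_1 | ... | u_1] ∈ R^(3×1). The projector onto W = col(U) is P = U (U^T U)^(-1) U^T.
Compute U^T U =
  [12],
and U^T v = (-4).
Solve U^T U · c = U^T v for the coefficients: c = (-1/3). The projection is proj_W(v) = U c.
Check: (v - proj_W(v)) · u_1 = 0  (should be 0).
Result: proj_W(v) = (2/3, 2/3, -2/3).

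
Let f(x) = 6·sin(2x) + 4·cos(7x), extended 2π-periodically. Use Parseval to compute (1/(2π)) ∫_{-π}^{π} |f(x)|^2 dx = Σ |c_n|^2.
Σ |c_n|^2 = 26

Expand |f|^2 and use orthogonality of {sin(nx), cos(mx)} on [-π, π]:
  ∫_{-π}^{π} sin(nx)^2 dx = π, ∫ cos(mx)^2 dx = π, and cross terms integrate to 0.
So ∫_{-π}^{π} f(x)^2 dx = 6^2 · π + 4^2 · π = (36 + 16)π.
Divide by 2π: (36 + 16)/2 = 26.
By Parseval, this equals Σ |c_n|^2.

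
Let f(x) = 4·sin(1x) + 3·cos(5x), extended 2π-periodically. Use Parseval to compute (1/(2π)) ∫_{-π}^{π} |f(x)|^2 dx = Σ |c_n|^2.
Σ |c_n|^2 = 25/2

Expand |f|^2 and use orthogonality of {sin(nx), cos(mx)} on [-π, π]:
  ∫_{-π}^{π} sin(nx)^2 dx = π, ∫ cos(mx)^2 dx = π, and cross terms integrate to 0.
So ∫_{-π}^{π} f(x)^2 dx = 4^2 · π + 3^2 · π = (16 + 9)π.
Divide by 2π: (16 + 9)/2 = 25/2.
By Parseval, this equals Σ |c_n|^2.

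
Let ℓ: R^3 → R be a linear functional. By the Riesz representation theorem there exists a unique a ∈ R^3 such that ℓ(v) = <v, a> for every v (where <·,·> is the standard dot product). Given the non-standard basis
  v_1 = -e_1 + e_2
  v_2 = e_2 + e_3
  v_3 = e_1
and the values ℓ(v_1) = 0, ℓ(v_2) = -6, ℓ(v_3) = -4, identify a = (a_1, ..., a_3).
a = (-4, -4, -2)

Write a = (a_1, ..., a_3) in the standard basis. For each basis vector v_i, ℓ(v_i) = <v_i, a> is a linear equation in the a_j's. Collect the n equations into a matrix system V a = ℓ, where row i of V is v_i (expressed in the standard basis). Since V is invertible (lower-triangular with 1s on the diagonal, up to permutation), solve by back-substitution:
  V =
[[-1, 1, 0],
 [0, 1, 1],
 [1, 0, 0]]
  V a = (0, -6, -4)
Solving gives a = (-4, -4, -2).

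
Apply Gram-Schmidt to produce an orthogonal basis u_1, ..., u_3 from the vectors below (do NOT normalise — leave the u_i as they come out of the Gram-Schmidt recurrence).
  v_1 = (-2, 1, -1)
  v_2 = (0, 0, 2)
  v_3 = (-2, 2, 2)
Orthogonal basis:
  u_1 = (-2, 1, -1)
  u_2 = (-2/3, 1/3, 5/3)
  u_3 = (2/5, 4/5, 0)

Apply the Gram-Schmidt recurrence
  u_1 = v_1
  u_i = v_i − Σ_{j<i} ((v_i · u_j) / (u_j · u_j)) · u_j.

Step by step this gives:
  u_1 = (-2, 1, -1)
  u_2 = (-2/3, 1/3, 5/3)
  u_3 = (2/5, 4/5, 0)

Orthogonality check:
  u_2 · u_1 = 0 (should be 0)
  u_3 · u_1 = 0 (should be 0)
  u_3 · u_2 = 0 (should be 0)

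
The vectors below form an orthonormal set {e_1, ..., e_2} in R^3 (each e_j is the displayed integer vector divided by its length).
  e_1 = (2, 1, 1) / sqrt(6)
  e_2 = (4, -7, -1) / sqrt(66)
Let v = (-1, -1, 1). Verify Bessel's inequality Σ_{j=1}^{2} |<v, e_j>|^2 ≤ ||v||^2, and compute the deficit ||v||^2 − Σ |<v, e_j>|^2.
Σ |<v, e_j>|^2 = 8/11; ||v||^2 = 3; deficit = 25/11

Write each e_j = u_j / sqrt(<u_j, u_j>) where u_j is the displayed integer vector. Then <v, e_j> = <v, u_j> / sqrt(<u_j, u_j>), so |<v, e_j>|^2 = <v, u_j>^2 / <u_j, u_j>.
Coefficients: <v, e_1> = -2/sqrt(6), <v, e_2> = 2/sqrt(66).
Square and sum: Σ |<v, e_j>|^2 = 8/11.
Compute ||v||^2 = v·v = 3.
Deficit = 3 − 8/11 = 25/11 ≥ 0, confirming Bessel's inequality. (The deficit equals ||v − Σ <v,e_j> e_j||^2, the squared distance from v to span{e_j}.)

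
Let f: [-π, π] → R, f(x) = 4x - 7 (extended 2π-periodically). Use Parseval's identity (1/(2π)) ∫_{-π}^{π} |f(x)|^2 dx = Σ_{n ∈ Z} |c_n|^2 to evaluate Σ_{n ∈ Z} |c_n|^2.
Σ |c_n|^2 = 16π^2/3 + 49

Expand and integrate term by term over [-π, π]:
  ∫ (4x)^2 dx = 16·(2π^3/3); ∫ 2·4·(-7)·x dx = 0 (odd integrand); ∫ (-7)^2 dx = 49·2π.
So (1/(2π)) ∫_{-π}^{π} (4x - 7)^2 dx = 16π^2/3 + 49 = 16π^2/3 + 49.
Parseval ⇒ Σ |c_n|^2 = 16π^2/3 + 49.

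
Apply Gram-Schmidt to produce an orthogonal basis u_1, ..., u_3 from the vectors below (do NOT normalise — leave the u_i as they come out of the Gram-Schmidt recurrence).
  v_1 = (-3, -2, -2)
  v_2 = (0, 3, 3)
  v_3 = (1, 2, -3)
Orthogonal basis:
  u_1 = (-3, -2, -2)
  u_2 = (-36/17, 27/17, 27/17)
  u_3 = (0, 5/2, -5/2)

Apply the Gram-Schmidt recurrence
  u_1 = v_1
  u_i = v_i − Σ_{j<i} ((v_i · u_j) / (u_j · u_j)) · u_j.

Step by step this gives:
  u_1 = (-3, -2, -2)
  u_2 = (-36/17, 27/17, 27/17)
  u_3 = (0, 5/2, -5/2)

Orthogonality check:
  u_2 · u_1 = 0 (should be 0)
  u_3 · u_1 = 0 (should be 0)
  u_3 · u_2 = 0 (should be 0)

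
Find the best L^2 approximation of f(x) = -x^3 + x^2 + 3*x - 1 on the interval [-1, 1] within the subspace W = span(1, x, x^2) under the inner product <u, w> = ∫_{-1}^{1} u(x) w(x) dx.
g(x) = x^2 + 12*x/5 - 1

The best approximation g ∈ W is the orthogonal projection of f onto W. Writing g = a_0 + a_1 x + a_2 x^2, the coefficients solve the normal equations G · a = b where
  G_{ij} = <φ_i, φ_j> and b_i = <f, φ_i>, with φ_0 = 1, φ_1 = x, φ_2 = x^2.
G =
  [2, 0, 2/3]
  [0, 2/3, 0]
  [2/3, 0, 2/5],
b = (-4/3, 8/5, -4/15).
Solving gives a_0 = -1, a_1 = 12/5, a_2 = 1, so
  g(x) = x^2 + 12*x/5 - 1.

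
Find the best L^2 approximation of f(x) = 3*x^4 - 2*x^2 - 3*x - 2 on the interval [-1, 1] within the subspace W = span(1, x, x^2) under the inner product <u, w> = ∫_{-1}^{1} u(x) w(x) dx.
g(x) = 4*x^2/7 - 3*x - 79/35

The best approximation g ∈ W is the orthogonal projection of f onto W. Writing g = a_0 + a_1 x + a_2 x^2, the coefficients solve the normal equations G · a = b where
  G_{ij} = <φ_i, φ_j> and b_i = <f, φ_i>, with φ_0 = 1, φ_1 = x, φ_2 = x^2.
G =
  [2, 0, 2/3]
  [0, 2/3, 0]
  [2/3, 0, 2/5],
b = (-62/15, -2, -134/105).
Solving gives a_0 = -79/35, a_1 = -3, a_2 = 4/7, so
  g(x) = 4*x^2/7 - 3*x - 79/35.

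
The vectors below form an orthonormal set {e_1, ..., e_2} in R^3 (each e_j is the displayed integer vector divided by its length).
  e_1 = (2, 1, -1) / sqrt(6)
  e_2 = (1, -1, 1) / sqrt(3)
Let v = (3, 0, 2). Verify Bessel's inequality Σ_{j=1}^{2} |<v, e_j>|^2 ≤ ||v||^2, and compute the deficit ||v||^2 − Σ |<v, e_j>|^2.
Σ |<v, e_j>|^2 = 11; ||v||^2 = 13; deficit = 2

Write each e_j = u_j / sqrt(<u_j, u_j>) where u_j is the displayed integer vector. Then <v, e_j> = <v, u_j> / sqrt(<u_j, u_j>), so |<v, e_j>|^2 = <v, u_j>^2 / <u_j, u_j>.
Coefficients: <v, e_1> = 4/sqrt(6), <v, e_2> = 5/sqrt(3).
Square and sum: Σ |<v, e_j>|^2 = 11.
Compute ||v||^2 = v·v = 13.
Deficit = 13 − 11 = 2 ≥ 0, confirming Bessel's inequality. (The deficit equals ||v − Σ <v,e_j> e_j||^2, the squared distance from v to span{e_j}.)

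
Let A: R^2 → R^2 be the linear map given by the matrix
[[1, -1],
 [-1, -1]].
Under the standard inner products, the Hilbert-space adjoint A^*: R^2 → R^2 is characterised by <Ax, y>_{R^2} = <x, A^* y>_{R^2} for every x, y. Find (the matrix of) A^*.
A^* = A^T =
[[1, -1],
 [-1, -1]]

For real matrices with standard dot products, the defining identity <Ax, y> = <x, A^* y> gives (Ax)^T y = x^T (A^*) y, i.e. x^T A^T y = x^T (A^*) y. Since this holds for all x, y, we must have A^* = A^T. Therefore
A^* =
[[1, -1],
 [-1, -1]].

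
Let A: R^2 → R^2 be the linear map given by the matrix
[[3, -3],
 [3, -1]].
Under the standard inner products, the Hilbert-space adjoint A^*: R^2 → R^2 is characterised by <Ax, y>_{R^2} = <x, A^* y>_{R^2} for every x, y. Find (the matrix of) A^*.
A^* = A^T =
[[3, 3],
 [-3, -1]]

For real matrices with standard dot products, the defining identity <Ax, y> = <x, A^* y> gives (Ax)^T y = x^T (A^*) y, i.e. x^T A^T y = x^T (A^*) y. Since this holds for all x, y, we must have A^* = A^T. Therefore
A^* =
[[3, 3],
 [-3, -1]].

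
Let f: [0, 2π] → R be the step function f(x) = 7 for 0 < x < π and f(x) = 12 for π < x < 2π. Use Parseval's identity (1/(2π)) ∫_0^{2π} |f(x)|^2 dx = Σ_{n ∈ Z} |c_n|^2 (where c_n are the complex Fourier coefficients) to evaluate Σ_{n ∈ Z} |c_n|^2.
Σ |c_n|^2 = 193/2

Parseval equates the L^2 energy of f (normalised by 1/(2π)) with the ℓ^2 sum of its Fourier coefficients: (1/(2π)) ∫_0^{2π} |f|^2 = Σ |c_n|^2.
Compute the left side: (1/(2π)) [∫_0^π 7^2 dx + ∫_π^{2π} 12^2 dx] = (1/(2π)) · (49π + 144π) = (49 + 144)/2 = 193/2.
So Σ_{n ∈ Z} |c_n|^2 = 193/2.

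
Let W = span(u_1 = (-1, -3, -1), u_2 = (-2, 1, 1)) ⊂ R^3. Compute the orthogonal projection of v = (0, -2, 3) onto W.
proj_W(v) = (-27/31, -43/62, -3/62)

Set up U = [u_1 | ... | u_2] ∈ R^(3×2). The projector onto W = col(U) is P = U (U^T U)^(-1) U^T.
Compute U^T U =
  [11, -2]
  [-2, 6],
and U^T v = (3, 1).
Solve U^T U · c = U^T v for the coefficients: c = (10/31, 17/62). The projection is proj_W(v) = U c.
Check: (v - proj_W(v)) · u_1 = 0  (should be 0).
Check: (v - proj_W(v)) · u_2 = 0  (should be 0).
Result: proj_W(v) = (-27/31, -43/62, -3/62).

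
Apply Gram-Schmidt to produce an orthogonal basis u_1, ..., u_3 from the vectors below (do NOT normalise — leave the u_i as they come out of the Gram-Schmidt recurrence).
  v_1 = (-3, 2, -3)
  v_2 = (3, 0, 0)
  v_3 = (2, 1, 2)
Orthogonal basis:
  u_1 = (-3, 2, -3)
  u_2 = (39/22, 9/11, -27/22)
  u_3 = (0, 21/13, 14/13)

Apply the Gram-Schmidt recurrence
  u_1 = v_1
  u_i = v_i − Σ_{j<i} ((v_i · u_j) / (u_j · u_j)) · u_j.

Step by step this gives:
  u_1 = (-3, 2, -3)
  u_2 = (39/22, 9/11, -27/22)
  u_3 = (0, 21/13, 14/13)

Orthogonality check:
  u_2 · u_1 = 0 (should be 0)
  u_3 · u_1 = 0 (should be 0)
  u_3 · u_2 = 0 (should be 0)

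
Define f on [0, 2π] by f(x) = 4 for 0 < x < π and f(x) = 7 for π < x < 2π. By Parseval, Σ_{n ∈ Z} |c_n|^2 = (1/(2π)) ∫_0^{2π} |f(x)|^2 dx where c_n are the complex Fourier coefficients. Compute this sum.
Σ |c_n|^2 = 65/2

Parseval equates the L^2 energy of f (normalised by 1/(2π)) with the ℓ^2 sum of its Fourier coefficients: (1/(2π)) ∫_0^{2π} |f|^2 = Σ |c_n|^2.
Compute the left side: (1/(2π)) [∫_0^π 4^2 dx + ∫_π^{2π} 7^2 dx] = (1/(2π)) · (16π + 49π) = (16 + 49)/2 = 65/2.
So Σ_{n ∈ Z} |c_n|^2 = 65/2.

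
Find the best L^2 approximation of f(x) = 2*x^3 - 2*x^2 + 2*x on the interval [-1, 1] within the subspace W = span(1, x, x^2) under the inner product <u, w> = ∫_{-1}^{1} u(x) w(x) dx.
g(x) = -2*x^2 + 16*x/5

The best approximation g ∈ W is the orthogonal projection of f onto W. Writing g = a_0 + a_1 x + a_2 x^2, the coefficients solve the normal equations G · a = b where
  G_{ij} = <φ_i, φ_j> and b_i = <f, φ_i>, with φ_0 = 1, φ_1 = x, φ_2 = x^2.
G =
  [2, 0, 2/3]
  [0, 2/3, 0]
  [2/3, 0, 2/5],
b = (-4/3, 32/15, -4/5).
Solving gives a_0 = 0, a_1 = 16/5, a_2 = -2, so
  g(x) = -2*x^2 + 16*x/5.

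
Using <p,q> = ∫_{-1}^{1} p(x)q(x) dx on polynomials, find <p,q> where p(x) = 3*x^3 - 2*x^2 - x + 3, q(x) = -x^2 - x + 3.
<p,q> = 184/15

Expand the product: p(x)·q(x) = -3*x^5 - x^4 + 12*x^3 - 8*x^2 - 6*x + 9.
∫_{-1}^{1} of each monomial x^k gives [2/(k+1) if k even, 0 if k odd]. Integrating term-by-term (or equivalently evaluating the antiderivative F(x) = -x^6/2 - x^5/5 + 3*x^4 - 8*x^3/3 - 3*x^2 + 9*x at the endpoints):
  F(1) − F(−1) = 169/30 − (-199/30) = 184/15.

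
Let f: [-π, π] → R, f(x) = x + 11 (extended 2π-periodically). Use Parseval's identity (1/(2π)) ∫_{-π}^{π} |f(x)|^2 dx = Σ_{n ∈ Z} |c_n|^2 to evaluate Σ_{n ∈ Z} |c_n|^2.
Σ |c_n|^2 = π^2/3 + 121

Expand and integrate term by term over [-π, π]:
  ∫ (x)^2 dx = 1·(2π^3/3); ∫ 2·1·(11)·x dx = 0 (odd integrand); ∫ 11^2 dx = 121·2π.
So (1/(2π)) ∫_{-π}^{π} (x + 11)^2 dx = 1π^2/3 + 121 = π^2/3 + 121.
Parseval ⇒ Σ |c_n|^2 = π^2/3 + 121.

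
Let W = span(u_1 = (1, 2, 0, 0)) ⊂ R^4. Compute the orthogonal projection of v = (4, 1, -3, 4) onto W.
proj_W(v) = (6/5, 12/5, 0, 0)

Set up U = [u_1 | ... | u_1] ∈ R^(4×1). The projector onto W = col(U) is P = U (U^T U)^(-1) U^T.
Compute U^T U =
  [5],
and U^T v = (6).
Solve U^T U · c = U^T v for the coefficients: c = (6/5). The projection is proj_W(v) = U c.
Check: (v - proj_W(v)) · u_1 = 0  (should be 0).
Result: proj_W(v) = (6/5, 12/5, 0, 0).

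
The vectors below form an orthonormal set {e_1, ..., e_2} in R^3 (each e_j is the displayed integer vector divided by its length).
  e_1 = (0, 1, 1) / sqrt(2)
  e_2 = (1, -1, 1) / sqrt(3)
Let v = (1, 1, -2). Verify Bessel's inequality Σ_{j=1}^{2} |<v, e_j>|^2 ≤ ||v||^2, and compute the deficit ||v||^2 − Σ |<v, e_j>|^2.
Σ |<v, e_j>|^2 = 11/6; ||v||^2 = 6; deficit = 25/6

Write each e_j = u_j / sqrt(<u_j, u_j>) where u_j is the displayed integer vector. Then <v, e_j> = <v, u_j> / sqrt(<u_j, u_j>), so |<v, e_j>|^2 = <v, u_j>^2 / <u_j, u_j>.
Coefficients: <v, e_1> = -1/sqrt(2), <v, e_2> = -2/sqrt(3).
Square and sum: Σ |<v, e_j>|^2 = 11/6.
Compute ||v||^2 = v·v = 6.
Deficit = 6 − 11/6 = 25/6 ≥ 0, confirming Bessel's inequality. (The deficit equals ||v − Σ <v,e_j> e_j||^2, the squared distance from v to span{e_j}.)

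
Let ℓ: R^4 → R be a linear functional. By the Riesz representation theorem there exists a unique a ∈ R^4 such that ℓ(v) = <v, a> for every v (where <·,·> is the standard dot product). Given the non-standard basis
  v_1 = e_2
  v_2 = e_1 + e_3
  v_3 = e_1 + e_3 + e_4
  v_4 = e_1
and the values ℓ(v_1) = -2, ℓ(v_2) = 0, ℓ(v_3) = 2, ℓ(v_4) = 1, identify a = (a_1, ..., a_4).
a = (1, -2, -1, 2)

Write a = (a_1, ..., a_4) in the standard basis. For each basis vector v_i, ℓ(v_i) = <v_i, a> is a linear equation in the a_j's. Collect the n equations into a matrix system V a = ℓ, where row i of V is v_i (expressed in the standard basis). Since V is invertible (lower-triangular with 1s on the diagonal, up to permutation), solve by back-substitution:
  V =
[[0, 1, 0, 0],
 [1, 0, 1, 0],
 [1, 0, 1, 1],
 [1, 0, 0, 0]]
  V a = (-2, 0, 2, 1)
Solving gives a = (1, -2, -1, 2).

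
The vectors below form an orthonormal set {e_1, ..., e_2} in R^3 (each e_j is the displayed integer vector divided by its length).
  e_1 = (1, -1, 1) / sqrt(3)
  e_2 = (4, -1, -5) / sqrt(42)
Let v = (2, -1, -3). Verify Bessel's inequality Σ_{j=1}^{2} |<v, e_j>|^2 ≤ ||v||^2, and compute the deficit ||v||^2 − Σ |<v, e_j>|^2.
Σ |<v, e_j>|^2 = 96/7; ||v||^2 = 14; deficit = 2/7

Write each e_j = u_j / sqrt(<u_j, u_j>) where u_j is the displayed integer vector. Then <v, e_j> = <v, u_j> / sqrt(<u_j, u_j>), so |<v, e_j>|^2 = <v, u_j>^2 / <u_j, u_j>.
Coefficients: <v, e_1> = 0/sqrt(3), <v, e_2> = 24/sqrt(42).
Square and sum: Σ |<v, e_j>|^2 = 96/7.
Compute ||v||^2 = v·v = 14.
Deficit = 14 − 96/7 = 2/7 ≥ 0, confirming Bessel's inequality. (The deficit equals ||v − Σ <v,e_j> e_j||^2, the squared distance from v to span{e_j}.)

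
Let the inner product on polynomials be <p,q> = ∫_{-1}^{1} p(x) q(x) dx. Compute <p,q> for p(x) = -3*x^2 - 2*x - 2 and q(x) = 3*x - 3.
<p,q> = 14

Expand the product: p(x)·q(x) = -9*x^3 + 3*x^2 + 6.
∫_{-1}^{1} of each monomial x^k gives [2/(k+1) if k even, 0 if k odd]. Integrating term-by-term (or equivalently evaluating the antiderivative F(x) = -9*x^4/4 + x^3 + 6*x at the endpoints):
  F(1) − F(−1) = 19/4 − (-37/4) = 14.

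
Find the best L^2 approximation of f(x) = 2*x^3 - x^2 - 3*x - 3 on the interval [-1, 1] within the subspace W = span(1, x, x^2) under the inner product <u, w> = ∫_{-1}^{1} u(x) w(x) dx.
g(x) = -x^2 - 9*x/5 - 3

The best approximation g ∈ W is the orthogonal projection of f onto W. Writing g = a_0 + a_1 x + a_2 x^2, the coefficients solve the normal equations G · a = b where
  G_{ij} = <φ_i, φ_j> and b_i = <f, φ_i>, with φ_0 = 1, φ_1 = x, φ_2 = x^2.
G =
  [2, 0, 2/3]
  [0, 2/3, 0]
  [2/3, 0, 2/5],
b = (-20/3, -6/5, -12/5).
Solving gives a_0 = -3, a_1 = -9/5, a_2 = -1, so
  g(x) = -x^2 - 9*x/5 - 3.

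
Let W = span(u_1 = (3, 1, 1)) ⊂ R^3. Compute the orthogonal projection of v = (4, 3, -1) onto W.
proj_W(v) = (42/11, 14/11, 14/11)

Set up U = [u_1 | ... | u_1] ∈ R^(3×1). The projector onto W = col(U) is P = U (U^T U)^(-1) U^T.
Compute U^T U =
  [11],
and U^T v = (14).
Solve U^T U · c = U^T v for the coefficients: c = (14/11). The projection is proj_W(v) = U c.
Check: (v - proj_W(v)) · u_1 = 0  (should be 0).
Result: proj_W(v) = (42/11, 14/11, 14/11).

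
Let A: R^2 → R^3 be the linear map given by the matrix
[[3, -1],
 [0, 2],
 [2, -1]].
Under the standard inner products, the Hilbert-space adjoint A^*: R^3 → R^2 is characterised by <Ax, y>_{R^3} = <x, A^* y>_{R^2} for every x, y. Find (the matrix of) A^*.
A^* = A^T =
[[3, 0, 2],
 [-1, 2, -1]]

For real matrices with standard dot products, the defining identity <Ax, y> = <x, A^* y> gives (Ax)^T y = x^T (A^*) y, i.e. x^T A^T y = x^T (A^*) y. Since this holds for all x, y, we must have A^* = A^T. Therefore
A^* =
[[3, 0, 2],
 [-1, 2, -1]].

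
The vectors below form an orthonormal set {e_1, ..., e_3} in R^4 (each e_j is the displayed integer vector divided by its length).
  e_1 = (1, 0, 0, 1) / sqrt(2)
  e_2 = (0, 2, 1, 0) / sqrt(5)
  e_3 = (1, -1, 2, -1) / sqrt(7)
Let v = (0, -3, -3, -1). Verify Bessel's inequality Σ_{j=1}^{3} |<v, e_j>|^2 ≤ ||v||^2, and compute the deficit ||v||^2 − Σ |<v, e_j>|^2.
Σ |<v, e_j>|^2 = 1209/70; ||v||^2 = 19; deficit = 121/70

Write each e_j = u_j / sqrt(<u_j, u_j>) where u_j is the displayed integer vector. Then <v, e_j> = <v, u_j> / sqrt(<u_j, u_j>), so |<v, e_j>|^2 = <v, u_j>^2 / <u_j, u_j>.
Coefficients: <v, e_1> = -1/sqrt(2), <v, e_2> = -9/sqrt(5), <v, e_3> = -2/sqrt(7).
Square and sum: Σ |<v, e_j>|^2 = 1209/70.
Compute ||v||^2 = v·v = 19.
Deficit = 19 − 1209/70 = 121/70 ≥ 0, confirming Bessel's inequality. (The deficit equals ||v − Σ <v,e_j> e_j||^2, the squared distance from v to span{e_j}.)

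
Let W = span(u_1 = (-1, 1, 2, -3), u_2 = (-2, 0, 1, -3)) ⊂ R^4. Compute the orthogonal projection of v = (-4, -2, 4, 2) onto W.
proj_W(v) = (-54/41, -22/41, -6/41, -48/41)

Set up U = [u_1 | ... | u_2] ∈ R^(4×2). The projector onto W = col(U) is P = U (U^T U)^(-1) U^T.
Compute U^T U =
  [15, 13]
  [13, 14],
and U^T v = (4, 6).
Solve U^T U · c = U^T v for the coefficients: c = (-22/41, 38/41). The projection is proj_W(v) = U c.
Check: (v - proj_W(v)) · u_1 = 0  (should be 0).
Check: (v - proj_W(v)) · u_2 = 0  (should be 0).
Result: proj_W(v) = (-54/41, -22/41, -6/41, -48/41).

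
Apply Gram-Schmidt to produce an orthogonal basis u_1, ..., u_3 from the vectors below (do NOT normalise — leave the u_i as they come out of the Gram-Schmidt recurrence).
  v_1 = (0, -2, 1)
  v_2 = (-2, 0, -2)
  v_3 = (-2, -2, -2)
Orthogonal basis:
  u_1 = (0, -2, 1)
  u_2 = (-2, -4/5, -8/5)
  u_3 = (4/9, -2/9, -4/9)

Apply the Gram-Schmidt recurrence
  u_1 = v_1
  u_i = v_i − Σ_{j<i} ((v_i · u_j) / (u_j · u_j)) · u_j.

Step by step this gives:
  u_1 = (0, -2, 1)
  u_2 = (-2, -4/5, -8/5)
  u_3 = (4/9, -2/9, -4/9)

Orthogonality check:
  u_2 · u_1 = 0 (should be 0)
  u_3 · u_1 = 0 (should be 0)
  u_3 · u_2 = 0 (should be 0)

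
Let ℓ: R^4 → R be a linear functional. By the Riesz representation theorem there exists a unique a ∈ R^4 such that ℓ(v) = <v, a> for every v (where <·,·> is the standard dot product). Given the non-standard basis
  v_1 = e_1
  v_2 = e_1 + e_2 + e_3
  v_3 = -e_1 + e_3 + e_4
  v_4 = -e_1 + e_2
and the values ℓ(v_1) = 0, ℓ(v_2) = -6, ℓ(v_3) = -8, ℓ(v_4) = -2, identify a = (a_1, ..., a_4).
a = (0, -2, -4, -4)

Write a = (a_1, ..., a_4) in the standard basis. For each basis vector v_i, ℓ(v_i) = <v_i, a> is a linear equation in the a_j's. Collect the n equations into a matrix system V a = ℓ, where row i of V is v_i (expressed in the standard basis). Since V is invertible (lower-triangular with 1s on the diagonal, up to permutation), solve by back-substitution:
  V =
[[1, 0, 0, 0],
 [1, 1, 1, 0],
 [-1, 0, 1, 1],
 [-1, 1, 0, 0]]
  V a = (0, -6, -8, -2)
Solving gives a = (0, -2, -4, -4).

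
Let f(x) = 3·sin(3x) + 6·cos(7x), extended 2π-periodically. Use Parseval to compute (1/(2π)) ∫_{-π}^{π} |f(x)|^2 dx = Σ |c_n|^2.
Σ |c_n|^2 = 45/2

Expand |f|^2 and use orthogonality of {sin(nx), cos(mx)} on [-π, π]:
  ∫_{-π}^{π} sin(nx)^2 dx = π, ∫ cos(mx)^2 dx = π, and cross terms integrate to 0.
So ∫_{-π}^{π} f(x)^2 dx = 3^2 · π + 6^2 · π = (9 + 36)π.
Divide by 2π: (9 + 36)/2 = 45/2.
By Parseval, this equals Σ |c_n|^2.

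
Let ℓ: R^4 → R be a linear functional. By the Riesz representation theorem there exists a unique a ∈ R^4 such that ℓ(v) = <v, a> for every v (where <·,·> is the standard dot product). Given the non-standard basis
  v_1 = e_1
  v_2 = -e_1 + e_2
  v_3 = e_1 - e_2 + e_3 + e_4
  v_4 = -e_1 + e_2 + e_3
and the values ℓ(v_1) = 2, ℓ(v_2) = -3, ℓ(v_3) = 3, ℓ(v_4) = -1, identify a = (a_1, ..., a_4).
a = (2, -1, 2, -2)

Write a = (a_1, ..., a_4) in the standard basis. For each basis vector v_i, ℓ(v_i) = <v_i, a> is a linear equation in the a_j's. Collect the n equations into a matrix system V a = ℓ, where row i of V is v_i (expressed in the standard basis). Since V is invertible (lower-triangular with 1s on the diagonal, up to permutation), solve by back-substitution:
  V =
[[1, 0, 0, 0],
 [-1, 1, 0, 0],
 [1, -1, 1, 1],
 [-1, 1, 1, 0]]
  V a = (2, -3, 3, -1)
Solving gives a = (2, -1, 2, -2).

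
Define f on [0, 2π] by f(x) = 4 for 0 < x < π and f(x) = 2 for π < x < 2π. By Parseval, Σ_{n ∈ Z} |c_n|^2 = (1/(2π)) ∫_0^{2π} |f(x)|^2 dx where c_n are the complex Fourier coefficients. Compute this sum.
Σ |c_n|^2 = 10

Parseval equates the L^2 energy of f (normalised by 1/(2π)) with the ℓ^2 sum of its Fourier coefficients: (1/(2π)) ∫_0^{2π} |f|^2 = Σ |c_n|^2.
Compute the left side: (1/(2π)) [∫_0^π 4^2 dx + ∫_π^{2π} 2^2 dx] = (1/(2π)) · (16π + 4π) = (16 + 4)/2 = 10.
So Σ_{n ∈ Z} |c_n|^2 = 10.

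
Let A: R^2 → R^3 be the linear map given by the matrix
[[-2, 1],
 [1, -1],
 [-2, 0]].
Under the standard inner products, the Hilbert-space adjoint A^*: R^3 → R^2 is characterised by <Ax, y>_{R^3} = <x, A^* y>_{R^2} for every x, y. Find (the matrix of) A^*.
A^* = A^T =
[[-2, 1, -2],
 [1, -1, 0]]

For real matrices with standard dot products, the defining identity <Ax, y> = <x, A^* y> gives (Ax)^T y = x^T (A^*) y, i.e. x^T A^T y = x^T (A^*) y. Since this holds for all x, y, we must have A^* = A^T. Therefore
A^* =
[[-2, 1, -2],
 [1, -1, 0]].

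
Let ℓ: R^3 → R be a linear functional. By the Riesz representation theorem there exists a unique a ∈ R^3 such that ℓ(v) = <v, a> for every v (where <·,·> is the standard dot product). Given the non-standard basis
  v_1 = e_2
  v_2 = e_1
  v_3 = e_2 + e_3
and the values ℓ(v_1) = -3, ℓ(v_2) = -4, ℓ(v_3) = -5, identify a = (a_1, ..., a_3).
a = (-4, -3, -2)

Write a = (a_1, ..., a_3) in the standard basis. For each basis vector v_i, ℓ(v_i) = <v_i, a> is a linear equation in the a_j's. Collect the n equations into a matrix system V a = ℓ, where row i of V is v_i (expressed in the standard basis). Since V is invertible (lower-triangular with 1s on the diagonal, up to permutation), solve by back-substitution:
  V =
[[0, 1, 0],
 [1, 0, 0],
 [0, 1, 1]]
  V a = (-3, -4, -5)
Solving gives a = (-4, -3, -2).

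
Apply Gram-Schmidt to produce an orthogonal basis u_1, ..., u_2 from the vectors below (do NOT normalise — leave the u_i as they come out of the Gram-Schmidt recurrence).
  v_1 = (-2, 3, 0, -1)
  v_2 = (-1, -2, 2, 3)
Orthogonal basis:
  u_1 = (-2, 3, 0, -1)
  u_2 = (-2, -1/2, 2, 5/2)

Apply the Gram-Schmidt recurrence
  u_1 = v_1
  u_i = v_i − Σ_{j<i} ((v_i · u_j) / (u_j · u_j)) · u_j.

Step by step this gives:
  u_1 = (-2, 3, 0, -1)
  u_2 = (-2, -1/2, 2, 5/2)

Orthogonality check:
  u_2 · u_1 = 0 (should be 0)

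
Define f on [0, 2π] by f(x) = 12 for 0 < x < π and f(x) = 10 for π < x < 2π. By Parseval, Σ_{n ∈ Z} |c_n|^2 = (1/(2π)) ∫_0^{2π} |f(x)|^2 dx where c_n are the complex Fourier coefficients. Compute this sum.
Σ |c_n|^2 = 122

Parseval equates the L^2 energy of f (normalised by 1/(2π)) with the ℓ^2 sum of its Fourier coefficients: (1/(2π)) ∫_0^{2π} |f|^2 = Σ |c_n|^2.
Compute the left side: (1/(2π)) [∫_0^π 12^2 dx + ∫_π^{2π} 10^2 dx] = (1/(2π)) · (144π + 100π) = (144 + 100)/2 = 122.
So Σ_{n ∈ Z} |c_n|^2 = 122.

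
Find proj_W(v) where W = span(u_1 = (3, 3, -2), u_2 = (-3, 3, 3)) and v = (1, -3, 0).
proj_W(v) = (11/31, -89/31, -24/31)

Set up U = [u_1 | ... | u_2] ∈ R^(3×2). The projector onto W = col(U) is P = U (U^T U)^(-1) U^T.
Compute U^T U =
  [22, -6]
  [-6, 27],
and U^T v = (-6, -12).
Solve U^T U · c = U^T v for the coefficients: c = (-13/31, -50/93). The projection is proj_W(v) = U c.
Check: (v - proj_W(v)) · u_1 = 0  (should be 0).
Check: (v - proj_W(v)) · u_2 = 0  (should be 0).
Result: proj_W(v) = (11/31, -89/31, -24/31).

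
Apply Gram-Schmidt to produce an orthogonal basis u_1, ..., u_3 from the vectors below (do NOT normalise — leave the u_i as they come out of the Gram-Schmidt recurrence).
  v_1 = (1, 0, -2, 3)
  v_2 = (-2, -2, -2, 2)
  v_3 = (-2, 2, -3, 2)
Orthogonal basis:
  u_1 = (1, 0, -2, 3)
  u_2 = (-18/7, -2, -6/7, 2/7)
  u_3 = (-7/4, 11/4, -5/4, -1/4)

Apply the Gram-Schmidt recurrence
  u_1 = v_1
  u_i = v_i − Σ_{j<i} ((v_i · u_j) / (u_j · u_j)) · u_j.

Step by step this gives:
  u_1 = (1, 0, -2, 3)
  u_2 = (-18/7, -2, -6/7, 2/7)
  u_3 = (-7/4, 11/4, -5/4, -1/4)

Orthogonality check:
  u_2 · u_1 = 0 (should be 0)
  u_3 · u_1 = 0 (should be 0)
  u_3 · u_2 = 0 (should be 0)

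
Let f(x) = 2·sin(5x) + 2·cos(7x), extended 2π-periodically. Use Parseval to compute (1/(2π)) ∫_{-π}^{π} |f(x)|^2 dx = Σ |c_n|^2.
Σ |c_n|^2 = 4

Expand |f|^2 and use orthogonality of {sin(nx), cos(mx)} on [-π, π]:
  ∫_{-π}^{π} sin(nx)^2 dx = π, ∫ cos(mx)^2 dx = π, and cross terms integrate to 0.
So ∫_{-π}^{π} f(x)^2 dx = 2^2 · π + 2^2 · π = (4 + 4)π.
Divide by 2π: (4 + 4)/2 = 4.
By Parseval, this equals Σ |c_n|^2.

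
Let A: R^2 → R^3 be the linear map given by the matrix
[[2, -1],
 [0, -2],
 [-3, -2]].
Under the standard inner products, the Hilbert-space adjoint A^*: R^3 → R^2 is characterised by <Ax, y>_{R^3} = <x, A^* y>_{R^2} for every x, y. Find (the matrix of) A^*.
A^* = A^T =
[[2, 0, -3],
 [-1, -2, -2]]

For real matrices with standard dot products, the defining identity <Ax, y> = <x, A^* y> gives (Ax)^T y = x^T (A^*) y, i.e. x^T A^T y = x^T (A^*) y. Since this holds for all x, y, we must have A^* = A^T. Therefore
A^* =
[[2, 0, -3],
 [-1, -2, -2]].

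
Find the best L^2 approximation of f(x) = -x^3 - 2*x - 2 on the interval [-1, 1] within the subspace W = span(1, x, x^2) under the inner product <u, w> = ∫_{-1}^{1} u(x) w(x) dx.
g(x) = -13*x/5 - 2

The best approximation g ∈ W is the orthogonal projection of f onto W. Writing g = a_0 + a_1 x + a_2 x^2, the coefficients solve the normal equations G · a = b where
  G_{ij} = <φ_i, φ_j> and b_i = <f, φ_i>, with φ_0 = 1, φ_1 = x, φ_2 = x^2.
G =
  [2, 0, 2/3]
  [0, 2/3, 0]
  [2/3, 0, 2/5],
b = (-4, -26/15, -4/3).
Solving gives a_0 = -2, a_1 = -13/5, a_2 = 0, so
  g(x) = -13*x/5 - 2.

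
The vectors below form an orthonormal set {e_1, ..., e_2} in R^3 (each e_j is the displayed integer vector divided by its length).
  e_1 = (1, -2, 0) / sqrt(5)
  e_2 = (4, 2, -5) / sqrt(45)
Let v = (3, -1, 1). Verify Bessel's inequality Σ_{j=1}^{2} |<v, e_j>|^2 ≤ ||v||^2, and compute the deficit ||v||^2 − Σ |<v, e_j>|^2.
Σ |<v, e_j>|^2 = 50/9; ||v||^2 = 11; deficit = 49/9

Write each e_j = u_j / sqrt(<u_j, u_j>) where u_j is the displayed integer vector. Then <v, e_j> = <v, u_j> / sqrt(<u_j, u_j>), so |<v, e_j>|^2 = <v, u_j>^2 / <u_j, u_j>.
Coefficients: <v, e_1> = 5/sqrt(5), <v, e_2> = 5/sqrt(45).
Square and sum: Σ |<v, e_j>|^2 = 50/9.
Compute ||v||^2 = v·v = 11.
Deficit = 11 − 50/9 = 49/9 ≥ 0, confirming Bessel's inequality. (The deficit equals ||v − Σ <v,e_j> e_j||^2, the squared distance from v to span{e_j}.)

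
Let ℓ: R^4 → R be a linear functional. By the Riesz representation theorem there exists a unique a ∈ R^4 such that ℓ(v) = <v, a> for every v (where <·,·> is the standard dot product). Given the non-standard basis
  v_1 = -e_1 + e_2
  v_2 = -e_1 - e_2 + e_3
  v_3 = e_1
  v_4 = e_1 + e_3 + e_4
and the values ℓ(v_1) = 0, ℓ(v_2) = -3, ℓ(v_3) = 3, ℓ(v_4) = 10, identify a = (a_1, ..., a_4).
a = (3, 3, 3, 4)

Write a = (a_1, ..., a_4) in the standard basis. For each basis vector v_i, ℓ(v_i) = <v_i, a> is a linear equation in the a_j's. Collect the n equations into a matrix system V a = ℓ, where row i of V is v_i (expressed in the standard basis). Since V is invertible (lower-triangular with 1s on the diagonal, up to permutation), solve by back-substitution:
  V =
[[-1, 1, 0, 0],
 [-1, -1, 1, 0],
 [1, 0, 0, 0],
 [1, 0, 1, 1]]
  V a = (0, -3, 3, 10)
Solving gives a = (3, 3, 3, 4).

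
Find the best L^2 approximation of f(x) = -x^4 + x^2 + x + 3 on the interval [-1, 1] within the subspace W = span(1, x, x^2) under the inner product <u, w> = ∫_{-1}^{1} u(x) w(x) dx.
g(x) = x^2/7 + x + 108/35

The best approximation g ∈ W is the orthogonal projection of f onto W. Writing g = a_0 + a_1 x + a_2 x^2, the coefficients solve the normal equations G · a = b where
  G_{ij} = <φ_i, φ_j> and b_i = <f, φ_i>, with φ_0 = 1, φ_1 = x, φ_2 = x^2.
G =
  [2, 0, 2/3]
  [0, 2/3, 0]
  [2/3, 0, 2/5],
b = (94/15, 2/3, 74/35).
Solving gives a_0 = 108/35, a_1 = 1, a_2 = 1/7, so
  g(x) = x^2/7 + x + 108/35.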